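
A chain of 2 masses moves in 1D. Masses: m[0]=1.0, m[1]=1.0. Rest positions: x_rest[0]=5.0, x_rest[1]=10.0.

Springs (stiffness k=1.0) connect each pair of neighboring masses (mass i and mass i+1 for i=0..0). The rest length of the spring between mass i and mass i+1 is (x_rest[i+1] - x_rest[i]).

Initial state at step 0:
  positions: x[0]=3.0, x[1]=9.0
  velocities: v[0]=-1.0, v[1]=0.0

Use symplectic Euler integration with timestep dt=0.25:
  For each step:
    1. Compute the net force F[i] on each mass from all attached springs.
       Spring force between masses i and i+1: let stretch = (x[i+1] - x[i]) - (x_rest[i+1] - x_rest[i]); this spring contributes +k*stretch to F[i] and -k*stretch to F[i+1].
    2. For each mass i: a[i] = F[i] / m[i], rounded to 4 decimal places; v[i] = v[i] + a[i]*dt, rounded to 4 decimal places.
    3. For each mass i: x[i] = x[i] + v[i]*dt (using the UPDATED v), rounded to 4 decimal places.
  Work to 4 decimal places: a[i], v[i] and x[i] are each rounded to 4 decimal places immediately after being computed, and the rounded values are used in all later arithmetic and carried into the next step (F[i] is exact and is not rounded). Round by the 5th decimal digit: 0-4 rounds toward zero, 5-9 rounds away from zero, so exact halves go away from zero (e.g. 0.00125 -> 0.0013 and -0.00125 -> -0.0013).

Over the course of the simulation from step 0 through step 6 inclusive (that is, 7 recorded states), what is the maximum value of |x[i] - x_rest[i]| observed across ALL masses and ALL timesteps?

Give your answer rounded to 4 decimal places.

Answer: 2.3526

Derivation:
Step 0: x=[3.0000 9.0000] v=[-1.0000 0.0000]
Step 1: x=[2.8125 8.9375] v=[-0.7500 -0.2500]
Step 2: x=[2.6953 8.8047] v=[-0.4688 -0.5313]
Step 3: x=[2.6474 8.6025] v=[-0.1915 -0.8087]
Step 4: x=[2.6592 8.3406] v=[0.0473 -1.0475]
Step 5: x=[2.7136 8.0361] v=[0.2177 -1.2179]
Step 6: x=[2.7882 7.7115] v=[0.2983 -1.2985]
Max displacement = 2.3526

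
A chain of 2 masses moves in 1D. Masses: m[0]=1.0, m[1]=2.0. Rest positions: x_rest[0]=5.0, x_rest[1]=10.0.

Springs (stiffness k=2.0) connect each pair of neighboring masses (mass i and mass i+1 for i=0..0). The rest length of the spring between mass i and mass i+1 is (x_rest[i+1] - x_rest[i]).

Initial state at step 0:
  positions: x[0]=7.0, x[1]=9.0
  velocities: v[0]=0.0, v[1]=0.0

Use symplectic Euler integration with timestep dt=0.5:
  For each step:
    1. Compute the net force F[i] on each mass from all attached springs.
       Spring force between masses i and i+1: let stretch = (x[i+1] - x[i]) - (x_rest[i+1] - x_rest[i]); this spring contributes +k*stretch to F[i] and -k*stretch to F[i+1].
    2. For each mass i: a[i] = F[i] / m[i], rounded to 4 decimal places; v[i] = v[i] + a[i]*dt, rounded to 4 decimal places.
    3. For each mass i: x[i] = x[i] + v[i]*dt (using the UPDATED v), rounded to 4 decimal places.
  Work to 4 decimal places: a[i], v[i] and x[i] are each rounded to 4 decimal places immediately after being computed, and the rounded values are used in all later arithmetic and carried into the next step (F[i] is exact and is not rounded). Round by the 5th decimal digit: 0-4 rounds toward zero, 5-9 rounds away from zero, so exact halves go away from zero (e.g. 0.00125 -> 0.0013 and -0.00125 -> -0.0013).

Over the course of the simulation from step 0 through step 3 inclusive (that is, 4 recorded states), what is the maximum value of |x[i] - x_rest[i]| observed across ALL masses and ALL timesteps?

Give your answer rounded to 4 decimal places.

Step 0: x=[7.0000 9.0000] v=[0.0000 0.0000]
Step 1: x=[5.5000 9.7500] v=[-3.0000 1.5000]
Step 2: x=[3.6250 10.6875] v=[-3.7500 1.8750]
Step 3: x=[2.7813 11.1094] v=[-1.6875 0.8438]
Max displacement = 2.2187

Answer: 2.2187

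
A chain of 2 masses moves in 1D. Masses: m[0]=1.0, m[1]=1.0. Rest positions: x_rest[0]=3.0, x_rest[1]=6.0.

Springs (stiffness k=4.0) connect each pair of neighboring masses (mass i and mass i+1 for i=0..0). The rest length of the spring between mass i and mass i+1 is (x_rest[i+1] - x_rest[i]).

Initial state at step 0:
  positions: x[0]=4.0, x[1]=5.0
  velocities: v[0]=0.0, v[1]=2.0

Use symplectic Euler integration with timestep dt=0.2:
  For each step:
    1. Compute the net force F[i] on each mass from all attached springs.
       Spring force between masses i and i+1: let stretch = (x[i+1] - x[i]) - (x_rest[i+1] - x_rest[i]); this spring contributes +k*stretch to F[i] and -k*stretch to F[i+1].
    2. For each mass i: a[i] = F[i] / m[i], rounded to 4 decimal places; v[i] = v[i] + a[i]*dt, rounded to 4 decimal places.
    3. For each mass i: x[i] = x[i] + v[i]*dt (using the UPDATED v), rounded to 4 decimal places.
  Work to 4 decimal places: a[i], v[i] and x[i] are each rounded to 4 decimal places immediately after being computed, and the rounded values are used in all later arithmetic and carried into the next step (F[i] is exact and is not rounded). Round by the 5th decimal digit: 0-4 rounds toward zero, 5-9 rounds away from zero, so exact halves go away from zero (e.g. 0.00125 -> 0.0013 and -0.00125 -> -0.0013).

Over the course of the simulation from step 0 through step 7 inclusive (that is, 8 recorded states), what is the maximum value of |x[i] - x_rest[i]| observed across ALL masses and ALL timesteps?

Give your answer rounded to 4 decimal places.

Step 0: x=[4.0000 5.0000] v=[0.0000 2.0000]
Step 1: x=[3.6800 5.7200] v=[-1.6000 3.6000]
Step 2: x=[3.2064 6.5936] v=[-2.3680 4.3680]
Step 3: x=[2.7948 7.4052] v=[-2.0582 4.0582]
Step 4: x=[2.6408 7.9592] v=[-0.7699 2.7699]
Step 5: x=[2.8578 8.1422] v=[1.0848 0.9152]
Step 6: x=[3.4403 7.9597] v=[2.9123 -0.9123]
Step 7: x=[4.2659 7.5341] v=[4.1278 -2.1278]
Max displacement = 2.1422

Answer: 2.1422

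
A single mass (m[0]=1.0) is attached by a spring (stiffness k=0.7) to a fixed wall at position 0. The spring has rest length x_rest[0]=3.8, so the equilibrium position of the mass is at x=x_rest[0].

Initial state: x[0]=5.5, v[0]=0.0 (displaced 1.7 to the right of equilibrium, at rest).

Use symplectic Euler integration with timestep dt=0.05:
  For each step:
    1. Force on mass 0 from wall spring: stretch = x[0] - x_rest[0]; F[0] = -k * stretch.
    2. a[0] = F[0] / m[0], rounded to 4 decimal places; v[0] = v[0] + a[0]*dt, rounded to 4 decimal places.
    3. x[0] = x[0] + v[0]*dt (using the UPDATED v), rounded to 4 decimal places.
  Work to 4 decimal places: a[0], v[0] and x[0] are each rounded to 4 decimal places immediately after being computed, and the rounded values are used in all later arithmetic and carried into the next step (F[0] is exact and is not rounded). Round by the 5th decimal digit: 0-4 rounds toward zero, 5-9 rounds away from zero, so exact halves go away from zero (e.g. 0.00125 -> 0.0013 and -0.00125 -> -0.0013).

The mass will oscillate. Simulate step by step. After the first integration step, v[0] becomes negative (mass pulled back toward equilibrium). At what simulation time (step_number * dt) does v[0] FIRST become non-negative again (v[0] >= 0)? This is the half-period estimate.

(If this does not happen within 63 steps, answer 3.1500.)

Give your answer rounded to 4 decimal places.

Answer: 3.1500

Derivation:
Step 0: x=[5.5000] v=[0.0000]
Step 1: x=[5.4970] v=[-0.0595]
Step 2: x=[5.4911] v=[-0.1189]
Step 3: x=[5.4822] v=[-0.1781]
Step 4: x=[5.4704] v=[-0.2370]
Step 5: x=[5.4556] v=[-0.2955]
Step 6: x=[5.4379] v=[-0.3534]
Step 7: x=[5.4174] v=[-0.4107]
Step 8: x=[5.3940] v=[-0.4673]
Step 9: x=[5.3678] v=[-0.5231]
Step 10: x=[5.3389] v=[-0.5780]
Step 11: x=[5.3073] v=[-0.6319]
Step 12: x=[5.2731] v=[-0.6847]
Step 13: x=[5.2363] v=[-0.7363]
Step 14: x=[5.1970] v=[-0.7866]
Step 15: x=[5.1552] v=[-0.8355]
Step 16: x=[5.1111] v=[-0.8829]
Step 17: x=[5.0647] v=[-0.9288]
Step 18: x=[5.0160] v=[-0.9731]
Step 19: x=[4.9652] v=[-1.0157]
Step 20: x=[4.9124] v=[-1.0565]
Step 21: x=[4.8576] v=[-1.0954]
Step 22: x=[4.8010] v=[-1.1324]
Step 23: x=[4.7426] v=[-1.1674]
Step 24: x=[4.6826] v=[-1.2004]
Step 25: x=[4.6210] v=[-1.2313]
Step 26: x=[4.5580] v=[-1.2600]
Step 27: x=[4.4937] v=[-1.2865]
Step 28: x=[4.4282] v=[-1.3108]
Step 29: x=[4.3616] v=[-1.3328]
Step 30: x=[4.2940] v=[-1.3525]
Step 31: x=[4.2255] v=[-1.3698]
Step 32: x=[4.1563] v=[-1.3847]
Step 33: x=[4.0864] v=[-1.3972]
Step 34: x=[4.0160] v=[-1.4072]
Step 35: x=[3.9453] v=[-1.4148]
Step 36: x=[3.8743] v=[-1.4199]
Step 37: x=[3.8032] v=[-1.4225]
Step 38: x=[3.7321] v=[-1.4226]
Step 39: x=[3.6611] v=[-1.4202]
Step 40: x=[3.5903] v=[-1.4153]
Step 41: x=[3.5199] v=[-1.4080]
Step 42: x=[3.4500] v=[-1.3982]
Step 43: x=[3.3807] v=[-1.3860]
Step 44: x=[3.3121] v=[-1.3713]
Step 45: x=[3.2444] v=[-1.3542]
Step 46: x=[3.1777] v=[-1.3348]
Step 47: x=[3.1121] v=[-1.3130]
Step 48: x=[3.0477] v=[-1.2889]
Step 49: x=[2.9846] v=[-1.2626]
Step 50: x=[2.9229] v=[-1.2341]
Step 51: x=[2.8627] v=[-1.2034]
Step 52: x=[2.8042] v=[-1.1706]
Step 53: x=[2.7474] v=[-1.1357]
Step 54: x=[2.6925] v=[-1.0989]
Step 55: x=[2.6395] v=[-1.0601]
Step 56: x=[2.5885] v=[-1.0195]
Step 57: x=[2.5396] v=[-0.9771]
Step 58: x=[2.4930] v=[-0.9330]
Step 59: x=[2.4486] v=[-0.8873]
Step 60: x=[2.4066] v=[-0.8400]
Step 61: x=[2.3670] v=[-0.7912]
Step 62: x=[2.3300] v=[-0.7410]
Step 63: x=[2.2955] v=[-0.6896]
v[0] did not become non-negative within 63 steps; using fallback time=3.1500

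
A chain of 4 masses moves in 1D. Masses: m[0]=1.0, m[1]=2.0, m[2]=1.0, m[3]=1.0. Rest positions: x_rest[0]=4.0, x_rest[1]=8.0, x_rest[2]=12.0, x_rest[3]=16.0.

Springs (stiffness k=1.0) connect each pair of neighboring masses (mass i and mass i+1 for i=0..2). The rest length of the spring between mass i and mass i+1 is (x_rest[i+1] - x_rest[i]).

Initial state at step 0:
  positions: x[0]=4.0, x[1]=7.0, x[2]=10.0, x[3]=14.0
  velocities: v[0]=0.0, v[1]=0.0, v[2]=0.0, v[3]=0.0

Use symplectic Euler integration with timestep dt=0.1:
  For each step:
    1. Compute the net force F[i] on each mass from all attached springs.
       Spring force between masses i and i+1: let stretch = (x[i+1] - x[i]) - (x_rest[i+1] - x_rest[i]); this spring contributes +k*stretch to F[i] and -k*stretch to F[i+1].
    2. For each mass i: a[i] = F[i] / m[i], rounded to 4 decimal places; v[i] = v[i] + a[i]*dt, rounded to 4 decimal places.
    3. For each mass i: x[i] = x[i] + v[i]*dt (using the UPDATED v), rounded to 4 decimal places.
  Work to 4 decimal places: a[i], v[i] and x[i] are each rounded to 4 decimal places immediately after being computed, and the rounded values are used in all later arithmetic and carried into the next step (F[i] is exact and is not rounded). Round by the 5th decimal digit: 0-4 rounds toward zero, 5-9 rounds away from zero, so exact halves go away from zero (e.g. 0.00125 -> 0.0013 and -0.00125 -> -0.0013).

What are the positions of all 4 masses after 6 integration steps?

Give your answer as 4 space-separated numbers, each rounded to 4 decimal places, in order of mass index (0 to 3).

Answer: 3.7969 7.0000 10.1964 14.0069

Derivation:
Step 0: x=[4.0000 7.0000 10.0000 14.0000] v=[0.0000 0.0000 0.0000 0.0000]
Step 1: x=[3.9900 7.0000 10.0100 14.0000] v=[-0.1000 0.0000 0.1000 0.0000]
Step 2: x=[3.9701 7.0000 10.0298 14.0001] v=[-0.1990 0.0000 0.1980 0.0010]
Step 3: x=[3.9405 7.0000 10.0590 14.0005] v=[-0.2960 0.0000 0.2921 0.0040]
Step 4: x=[3.9015 7.0000 10.0970 14.0015] v=[-0.3901 0.0000 0.3804 0.0099]
Step 5: x=[3.8535 7.0000 10.1431 14.0035] v=[-0.4803 -0.0001 0.4612 0.0195]
Step 6: x=[3.7969 7.0000 10.1964 14.0069] v=[-0.5657 -0.0003 0.5329 0.0335]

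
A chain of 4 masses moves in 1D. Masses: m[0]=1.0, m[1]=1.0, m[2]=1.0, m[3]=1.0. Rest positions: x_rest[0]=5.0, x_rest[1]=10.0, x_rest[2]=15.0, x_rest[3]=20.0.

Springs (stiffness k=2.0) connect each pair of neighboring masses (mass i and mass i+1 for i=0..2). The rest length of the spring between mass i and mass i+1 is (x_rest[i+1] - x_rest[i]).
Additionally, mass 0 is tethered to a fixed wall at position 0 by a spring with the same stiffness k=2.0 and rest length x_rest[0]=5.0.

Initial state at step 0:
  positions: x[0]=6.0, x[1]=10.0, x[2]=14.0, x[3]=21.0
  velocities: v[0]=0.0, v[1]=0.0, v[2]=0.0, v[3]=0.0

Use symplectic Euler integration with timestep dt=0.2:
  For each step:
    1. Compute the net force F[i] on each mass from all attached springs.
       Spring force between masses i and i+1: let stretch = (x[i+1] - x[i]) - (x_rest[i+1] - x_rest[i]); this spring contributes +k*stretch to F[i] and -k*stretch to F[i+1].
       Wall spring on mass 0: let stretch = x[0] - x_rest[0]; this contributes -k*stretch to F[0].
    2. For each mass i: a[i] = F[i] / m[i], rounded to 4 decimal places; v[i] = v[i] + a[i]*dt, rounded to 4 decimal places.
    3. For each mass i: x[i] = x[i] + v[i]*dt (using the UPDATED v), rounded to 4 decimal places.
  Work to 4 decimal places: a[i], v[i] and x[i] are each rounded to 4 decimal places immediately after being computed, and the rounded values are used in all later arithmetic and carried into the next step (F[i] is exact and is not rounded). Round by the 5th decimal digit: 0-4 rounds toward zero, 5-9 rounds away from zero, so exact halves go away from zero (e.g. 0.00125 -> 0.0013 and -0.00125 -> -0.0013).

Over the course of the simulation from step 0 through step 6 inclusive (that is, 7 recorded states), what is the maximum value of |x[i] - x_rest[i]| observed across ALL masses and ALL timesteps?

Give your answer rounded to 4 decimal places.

Answer: 1.2927

Derivation:
Step 0: x=[6.0000 10.0000 14.0000 21.0000] v=[0.0000 0.0000 0.0000 0.0000]
Step 1: x=[5.8400 10.0000 14.2400 20.8400] v=[-0.8000 0.0000 1.2000 -0.8000]
Step 2: x=[5.5456 10.0064 14.6688 20.5520] v=[-1.4720 0.0320 2.1440 -1.4400]
Step 3: x=[5.1644 10.0289 15.1953 20.1933] v=[-1.9059 0.1126 2.6323 -1.7933]
Step 4: x=[4.7592 10.0756 15.7083 19.8348] v=[-2.0259 0.2334 2.5649 -1.7925]
Step 5: x=[4.3986 10.1476 16.1008 19.5462] v=[-1.8030 0.3599 1.9624 -1.4431]
Step 6: x=[4.1460 10.2359 16.2927 19.3819] v=[-1.2628 0.4416 0.9593 -0.8213]
Max displacement = 1.2927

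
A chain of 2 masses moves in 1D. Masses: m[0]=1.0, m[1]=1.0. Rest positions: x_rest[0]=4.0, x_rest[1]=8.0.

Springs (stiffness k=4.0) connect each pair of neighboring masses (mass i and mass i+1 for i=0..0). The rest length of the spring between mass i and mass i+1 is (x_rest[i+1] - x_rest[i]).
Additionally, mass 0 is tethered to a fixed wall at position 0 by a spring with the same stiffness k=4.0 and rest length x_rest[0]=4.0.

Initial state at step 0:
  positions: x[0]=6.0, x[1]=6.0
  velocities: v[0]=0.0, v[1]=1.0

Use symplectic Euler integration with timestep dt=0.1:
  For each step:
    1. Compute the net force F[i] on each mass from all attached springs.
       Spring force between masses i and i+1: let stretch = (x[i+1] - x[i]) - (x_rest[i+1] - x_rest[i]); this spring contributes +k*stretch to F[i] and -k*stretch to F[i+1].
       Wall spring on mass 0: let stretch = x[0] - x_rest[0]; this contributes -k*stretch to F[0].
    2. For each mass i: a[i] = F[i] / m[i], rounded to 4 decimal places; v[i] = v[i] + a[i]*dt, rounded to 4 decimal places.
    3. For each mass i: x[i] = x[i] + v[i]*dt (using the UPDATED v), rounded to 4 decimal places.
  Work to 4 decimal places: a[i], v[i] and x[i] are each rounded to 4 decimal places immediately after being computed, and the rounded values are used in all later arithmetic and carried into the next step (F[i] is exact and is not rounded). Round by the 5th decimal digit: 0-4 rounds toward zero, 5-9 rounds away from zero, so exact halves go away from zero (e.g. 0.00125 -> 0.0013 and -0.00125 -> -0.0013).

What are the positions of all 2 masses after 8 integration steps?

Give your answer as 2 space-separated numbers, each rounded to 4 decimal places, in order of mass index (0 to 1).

Answer: 1.8561 9.6224

Derivation:
Step 0: x=[6.0000 6.0000] v=[0.0000 1.0000]
Step 1: x=[5.7600 6.2600] v=[-2.4000 2.6000]
Step 2: x=[5.3096 6.6600] v=[-4.5040 4.0000]
Step 3: x=[4.7008 7.1660] v=[-6.0877 5.0598]
Step 4: x=[4.0026 7.7334] v=[-6.9819 5.6737]
Step 5: x=[3.2935 8.3115] v=[-7.0906 5.7814]
Step 6: x=[2.6534 8.8489] v=[-6.4008 5.3742]
Step 7: x=[2.1550 9.2985] v=[-4.9840 4.4960]
Step 8: x=[1.8561 9.6224] v=[-2.9886 3.2386]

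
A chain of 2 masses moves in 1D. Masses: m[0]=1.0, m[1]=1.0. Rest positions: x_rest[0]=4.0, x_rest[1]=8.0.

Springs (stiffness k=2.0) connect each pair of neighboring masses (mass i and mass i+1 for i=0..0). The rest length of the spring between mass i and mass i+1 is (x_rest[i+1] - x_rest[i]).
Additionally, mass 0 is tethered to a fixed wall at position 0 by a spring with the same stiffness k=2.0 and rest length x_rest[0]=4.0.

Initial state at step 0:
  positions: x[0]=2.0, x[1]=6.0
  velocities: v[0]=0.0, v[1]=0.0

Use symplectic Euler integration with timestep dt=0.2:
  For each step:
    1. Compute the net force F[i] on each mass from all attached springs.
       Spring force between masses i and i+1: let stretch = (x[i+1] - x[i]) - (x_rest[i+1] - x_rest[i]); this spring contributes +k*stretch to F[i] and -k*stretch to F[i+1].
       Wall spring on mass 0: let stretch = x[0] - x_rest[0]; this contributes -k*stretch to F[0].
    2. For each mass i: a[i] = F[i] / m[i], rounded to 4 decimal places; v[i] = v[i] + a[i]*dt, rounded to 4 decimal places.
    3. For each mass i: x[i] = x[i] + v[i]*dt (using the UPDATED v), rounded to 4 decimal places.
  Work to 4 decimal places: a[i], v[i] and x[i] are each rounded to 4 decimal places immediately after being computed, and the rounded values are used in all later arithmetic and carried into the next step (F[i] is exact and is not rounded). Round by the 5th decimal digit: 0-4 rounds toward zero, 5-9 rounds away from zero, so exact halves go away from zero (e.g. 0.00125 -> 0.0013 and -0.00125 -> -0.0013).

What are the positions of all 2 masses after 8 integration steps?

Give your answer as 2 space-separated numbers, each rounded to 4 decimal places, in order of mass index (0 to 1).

Step 0: x=[2.0000 6.0000] v=[0.0000 0.0000]
Step 1: x=[2.1600 6.0000] v=[0.8000 0.0000]
Step 2: x=[2.4544 6.0128] v=[1.4720 0.0640]
Step 3: x=[2.8371 6.0609] v=[1.9136 0.2406]
Step 4: x=[3.2508 6.1711] v=[2.0683 0.5511]
Step 5: x=[3.6380 6.3677] v=[1.9361 0.9830]
Step 6: x=[3.9526 6.6659] v=[1.5728 1.4911]
Step 7: x=[4.1680 7.0671] v=[1.0771 2.0058]
Step 8: x=[4.2819 7.5563] v=[0.5695 2.4462]

Answer: 4.2819 7.5563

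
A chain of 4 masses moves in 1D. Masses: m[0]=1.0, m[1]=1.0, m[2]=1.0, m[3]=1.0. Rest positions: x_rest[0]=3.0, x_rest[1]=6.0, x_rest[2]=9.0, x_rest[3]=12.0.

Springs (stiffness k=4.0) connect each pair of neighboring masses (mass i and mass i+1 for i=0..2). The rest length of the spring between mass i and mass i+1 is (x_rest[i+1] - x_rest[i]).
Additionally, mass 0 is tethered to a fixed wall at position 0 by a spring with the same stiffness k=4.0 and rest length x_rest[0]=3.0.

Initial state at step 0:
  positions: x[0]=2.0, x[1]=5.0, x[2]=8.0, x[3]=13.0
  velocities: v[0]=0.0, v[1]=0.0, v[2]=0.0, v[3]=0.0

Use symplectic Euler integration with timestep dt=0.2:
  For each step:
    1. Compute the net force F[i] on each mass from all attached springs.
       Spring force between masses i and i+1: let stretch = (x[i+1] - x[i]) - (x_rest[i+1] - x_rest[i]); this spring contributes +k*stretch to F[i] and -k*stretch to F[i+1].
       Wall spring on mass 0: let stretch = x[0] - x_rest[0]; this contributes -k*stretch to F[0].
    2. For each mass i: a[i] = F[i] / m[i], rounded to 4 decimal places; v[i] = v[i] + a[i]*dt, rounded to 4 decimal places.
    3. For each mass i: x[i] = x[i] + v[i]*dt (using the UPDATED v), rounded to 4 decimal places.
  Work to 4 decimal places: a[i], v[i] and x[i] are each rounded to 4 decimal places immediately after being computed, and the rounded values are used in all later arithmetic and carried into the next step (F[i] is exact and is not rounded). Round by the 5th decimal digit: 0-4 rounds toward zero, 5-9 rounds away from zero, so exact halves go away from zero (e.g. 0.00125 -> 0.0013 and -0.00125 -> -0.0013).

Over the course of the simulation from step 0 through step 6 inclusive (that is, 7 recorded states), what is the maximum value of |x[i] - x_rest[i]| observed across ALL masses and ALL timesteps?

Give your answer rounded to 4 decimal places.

Answer: 1.2375

Derivation:
Step 0: x=[2.0000 5.0000 8.0000 13.0000] v=[0.0000 0.0000 0.0000 0.0000]
Step 1: x=[2.1600 5.0000 8.3200 12.6800] v=[0.8000 0.0000 1.6000 -1.6000]
Step 2: x=[2.4288 5.0768 8.8064 12.1424] v=[1.3440 0.3840 2.4320 -2.6880]
Step 3: x=[2.7327 5.3267 9.2298 11.5510] v=[1.5194 1.2493 2.1171 -2.9568]
Step 4: x=[3.0144 5.7860 9.4001 11.0682] v=[1.4084 2.2966 0.8516 -2.4138]
Step 5: x=[3.2572 6.3801 9.2591 10.7985] v=[1.2142 2.9706 -0.7052 -1.3483]
Step 6: x=[3.4786 6.9352 8.9037 10.7625] v=[1.1068 2.7755 -1.7769 -0.1798]
Max displacement = 1.2375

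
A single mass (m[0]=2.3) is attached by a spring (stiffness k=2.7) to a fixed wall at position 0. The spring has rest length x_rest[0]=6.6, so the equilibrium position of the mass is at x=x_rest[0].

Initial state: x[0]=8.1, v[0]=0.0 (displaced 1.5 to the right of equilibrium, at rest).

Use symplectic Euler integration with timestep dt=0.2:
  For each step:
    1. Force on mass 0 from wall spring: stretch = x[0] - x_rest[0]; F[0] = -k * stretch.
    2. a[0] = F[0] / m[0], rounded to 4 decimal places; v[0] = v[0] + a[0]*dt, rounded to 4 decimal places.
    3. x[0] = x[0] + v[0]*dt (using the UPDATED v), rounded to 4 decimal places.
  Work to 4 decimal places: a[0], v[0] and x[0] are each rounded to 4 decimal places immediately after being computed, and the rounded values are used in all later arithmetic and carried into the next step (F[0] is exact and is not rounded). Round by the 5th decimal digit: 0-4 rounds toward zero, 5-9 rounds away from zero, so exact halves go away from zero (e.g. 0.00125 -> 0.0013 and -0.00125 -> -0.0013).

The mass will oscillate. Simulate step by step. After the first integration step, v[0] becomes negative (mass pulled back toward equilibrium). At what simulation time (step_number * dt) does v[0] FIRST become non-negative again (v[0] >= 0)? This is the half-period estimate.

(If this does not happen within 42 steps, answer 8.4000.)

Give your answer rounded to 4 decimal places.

Step 0: x=[8.1000] v=[0.0000]
Step 1: x=[8.0296] v=[-0.3522]
Step 2: x=[7.8920] v=[-0.6878]
Step 3: x=[7.6938] v=[-0.9911]
Step 4: x=[7.4442] v=[-1.2479]
Step 5: x=[7.1550] v=[-1.4461]
Step 6: x=[6.8397] v=[-1.5764]
Step 7: x=[6.5132] v=[-1.6327]
Step 8: x=[6.1907] v=[-1.6123]
Step 9: x=[5.8875] v=[-1.5162]
Step 10: x=[5.6177] v=[-1.3489]
Step 11: x=[5.3940] v=[-1.1183]
Step 12: x=[5.2270] v=[-0.8352]
Step 13: x=[5.1244] v=[-0.5128]
Step 14: x=[5.0911] v=[-0.1664]
Step 15: x=[5.1287] v=[0.1879]
First v>=0 after going negative at step 15, time=3.0000

Answer: 3.0000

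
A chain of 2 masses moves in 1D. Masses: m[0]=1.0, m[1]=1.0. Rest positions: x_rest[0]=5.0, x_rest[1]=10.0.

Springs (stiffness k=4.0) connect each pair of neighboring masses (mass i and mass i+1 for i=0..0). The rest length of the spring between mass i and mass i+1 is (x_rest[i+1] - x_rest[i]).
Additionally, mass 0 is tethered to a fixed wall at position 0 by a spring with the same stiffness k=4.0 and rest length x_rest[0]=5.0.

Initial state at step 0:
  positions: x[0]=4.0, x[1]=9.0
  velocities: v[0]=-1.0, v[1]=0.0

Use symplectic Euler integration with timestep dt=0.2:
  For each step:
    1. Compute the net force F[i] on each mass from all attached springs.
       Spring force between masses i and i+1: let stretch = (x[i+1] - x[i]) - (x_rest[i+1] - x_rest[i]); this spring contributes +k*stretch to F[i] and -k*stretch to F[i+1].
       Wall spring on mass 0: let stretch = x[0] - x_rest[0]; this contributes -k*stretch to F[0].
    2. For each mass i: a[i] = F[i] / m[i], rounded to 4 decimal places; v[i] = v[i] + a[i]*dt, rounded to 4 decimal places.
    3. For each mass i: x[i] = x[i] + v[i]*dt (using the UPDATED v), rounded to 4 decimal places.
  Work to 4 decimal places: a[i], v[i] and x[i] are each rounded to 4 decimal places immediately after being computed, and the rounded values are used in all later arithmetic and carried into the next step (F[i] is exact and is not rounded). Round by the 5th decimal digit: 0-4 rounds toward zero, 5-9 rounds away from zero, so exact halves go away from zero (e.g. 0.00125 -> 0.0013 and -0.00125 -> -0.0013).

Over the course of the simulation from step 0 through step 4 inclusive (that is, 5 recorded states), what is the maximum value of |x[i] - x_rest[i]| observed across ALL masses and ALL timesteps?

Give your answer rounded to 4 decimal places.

Answer: 1.0400

Derivation:
Step 0: x=[4.0000 9.0000] v=[-1.0000 0.0000]
Step 1: x=[3.9600 9.0000] v=[-0.2000 0.0000]
Step 2: x=[4.0928 8.9936] v=[0.6640 -0.0320]
Step 3: x=[4.3549 9.0031] v=[1.3104 0.0474]
Step 4: x=[4.6639 9.0689] v=[1.5450 0.3288]
Max displacement = 1.0400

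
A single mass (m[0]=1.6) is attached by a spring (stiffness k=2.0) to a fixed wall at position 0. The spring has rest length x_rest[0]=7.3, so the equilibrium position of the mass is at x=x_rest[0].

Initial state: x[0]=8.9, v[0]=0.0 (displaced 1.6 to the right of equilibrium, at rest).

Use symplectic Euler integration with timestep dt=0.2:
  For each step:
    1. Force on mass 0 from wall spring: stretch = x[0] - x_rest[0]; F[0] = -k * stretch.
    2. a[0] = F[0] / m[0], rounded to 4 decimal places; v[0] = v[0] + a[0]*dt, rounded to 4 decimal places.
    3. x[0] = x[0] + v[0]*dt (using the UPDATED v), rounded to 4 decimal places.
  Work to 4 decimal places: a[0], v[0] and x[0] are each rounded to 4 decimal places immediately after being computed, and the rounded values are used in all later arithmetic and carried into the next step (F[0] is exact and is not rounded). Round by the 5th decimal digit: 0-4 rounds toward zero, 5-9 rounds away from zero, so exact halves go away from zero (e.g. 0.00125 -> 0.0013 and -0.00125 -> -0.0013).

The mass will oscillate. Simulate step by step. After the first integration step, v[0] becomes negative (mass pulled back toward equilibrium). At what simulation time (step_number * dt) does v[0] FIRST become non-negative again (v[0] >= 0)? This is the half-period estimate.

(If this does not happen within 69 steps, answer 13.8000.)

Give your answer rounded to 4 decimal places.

Answer: 3.0000

Derivation:
Step 0: x=[8.9000] v=[0.0000]
Step 1: x=[8.8200] v=[-0.4000]
Step 2: x=[8.6640] v=[-0.7800]
Step 3: x=[8.4398] v=[-1.1210]
Step 4: x=[8.1586] v=[-1.4060]
Step 5: x=[7.8345] v=[-1.6207]
Step 6: x=[7.4836] v=[-1.7543]
Step 7: x=[7.1236] v=[-1.8002]
Step 8: x=[6.7724] v=[-1.7561]
Step 9: x=[6.4476] v=[-1.6242]
Step 10: x=[6.1654] v=[-1.4111]
Step 11: x=[5.9399] v=[-1.1274]
Step 12: x=[5.7824] v=[-0.7874]
Step 13: x=[5.7008] v=[-0.4080]
Step 14: x=[5.6992] v=[-0.0082]
Step 15: x=[5.7776] v=[0.3920]
First v>=0 after going negative at step 15, time=3.0000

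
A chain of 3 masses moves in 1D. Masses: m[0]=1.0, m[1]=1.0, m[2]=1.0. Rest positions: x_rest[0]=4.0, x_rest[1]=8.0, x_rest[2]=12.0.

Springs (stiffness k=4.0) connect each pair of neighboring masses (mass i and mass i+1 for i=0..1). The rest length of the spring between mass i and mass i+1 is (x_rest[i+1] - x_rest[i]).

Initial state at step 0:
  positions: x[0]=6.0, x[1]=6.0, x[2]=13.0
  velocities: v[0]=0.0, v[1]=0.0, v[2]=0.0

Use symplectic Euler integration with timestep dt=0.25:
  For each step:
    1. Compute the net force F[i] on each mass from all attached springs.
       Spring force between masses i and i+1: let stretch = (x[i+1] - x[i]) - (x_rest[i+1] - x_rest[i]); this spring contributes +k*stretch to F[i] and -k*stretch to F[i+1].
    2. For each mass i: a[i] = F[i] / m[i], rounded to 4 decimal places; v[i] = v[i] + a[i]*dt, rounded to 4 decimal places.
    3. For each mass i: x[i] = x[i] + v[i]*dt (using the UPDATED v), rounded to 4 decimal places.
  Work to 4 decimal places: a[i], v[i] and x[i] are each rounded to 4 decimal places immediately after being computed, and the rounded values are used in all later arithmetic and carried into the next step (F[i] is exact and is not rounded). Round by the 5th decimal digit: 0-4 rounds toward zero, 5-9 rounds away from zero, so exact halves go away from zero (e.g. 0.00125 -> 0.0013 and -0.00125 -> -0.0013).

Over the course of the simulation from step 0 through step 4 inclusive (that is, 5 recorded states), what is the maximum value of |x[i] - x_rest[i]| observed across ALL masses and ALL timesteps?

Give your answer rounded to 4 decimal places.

Answer: 2.9219

Derivation:
Step 0: x=[6.0000 6.0000 13.0000] v=[0.0000 0.0000 0.0000]
Step 1: x=[5.0000 7.7500 12.2500] v=[-4.0000 7.0000 -3.0000]
Step 2: x=[3.6875 9.9375 11.3750] v=[-5.2500 8.7500 -3.5000]
Step 3: x=[2.9375 10.9219 11.1406] v=[-3.0000 3.9375 -0.9375]
Step 4: x=[3.1836 9.9649 11.8516] v=[0.9844 -3.8282 2.8438]
Max displacement = 2.9219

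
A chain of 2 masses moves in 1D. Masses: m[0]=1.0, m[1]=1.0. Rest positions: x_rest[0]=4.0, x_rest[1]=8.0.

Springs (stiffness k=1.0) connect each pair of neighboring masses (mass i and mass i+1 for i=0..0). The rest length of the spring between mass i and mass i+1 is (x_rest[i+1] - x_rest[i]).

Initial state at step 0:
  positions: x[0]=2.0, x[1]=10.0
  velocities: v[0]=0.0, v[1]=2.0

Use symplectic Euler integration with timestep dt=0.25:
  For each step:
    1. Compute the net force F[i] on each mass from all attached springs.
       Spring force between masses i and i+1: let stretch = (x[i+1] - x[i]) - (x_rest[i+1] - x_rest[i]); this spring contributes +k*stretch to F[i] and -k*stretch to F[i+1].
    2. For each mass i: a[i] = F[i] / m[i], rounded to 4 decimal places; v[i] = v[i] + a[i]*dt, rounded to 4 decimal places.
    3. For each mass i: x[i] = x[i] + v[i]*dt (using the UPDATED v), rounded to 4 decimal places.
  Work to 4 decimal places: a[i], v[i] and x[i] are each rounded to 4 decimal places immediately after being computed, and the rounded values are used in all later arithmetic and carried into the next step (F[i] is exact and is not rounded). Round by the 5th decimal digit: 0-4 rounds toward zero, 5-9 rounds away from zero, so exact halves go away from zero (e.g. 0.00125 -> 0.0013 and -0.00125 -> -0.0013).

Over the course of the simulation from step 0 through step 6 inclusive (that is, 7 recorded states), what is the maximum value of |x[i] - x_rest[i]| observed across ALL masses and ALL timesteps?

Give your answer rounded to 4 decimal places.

Step 0: x=[2.0000 10.0000] v=[0.0000 2.0000]
Step 1: x=[2.2500 10.2500] v=[1.0000 1.0000]
Step 2: x=[2.7500 10.2500] v=[2.0000 0.0000]
Step 3: x=[3.4688 10.0313] v=[2.8750 -0.8750]
Step 4: x=[4.3477 9.6524] v=[3.5156 -1.5156]
Step 5: x=[5.3082 9.1920] v=[3.8418 -1.8418]
Step 6: x=[6.2614 8.7388] v=[3.8128 -1.8128]
Max displacement = 2.2614

Answer: 2.2614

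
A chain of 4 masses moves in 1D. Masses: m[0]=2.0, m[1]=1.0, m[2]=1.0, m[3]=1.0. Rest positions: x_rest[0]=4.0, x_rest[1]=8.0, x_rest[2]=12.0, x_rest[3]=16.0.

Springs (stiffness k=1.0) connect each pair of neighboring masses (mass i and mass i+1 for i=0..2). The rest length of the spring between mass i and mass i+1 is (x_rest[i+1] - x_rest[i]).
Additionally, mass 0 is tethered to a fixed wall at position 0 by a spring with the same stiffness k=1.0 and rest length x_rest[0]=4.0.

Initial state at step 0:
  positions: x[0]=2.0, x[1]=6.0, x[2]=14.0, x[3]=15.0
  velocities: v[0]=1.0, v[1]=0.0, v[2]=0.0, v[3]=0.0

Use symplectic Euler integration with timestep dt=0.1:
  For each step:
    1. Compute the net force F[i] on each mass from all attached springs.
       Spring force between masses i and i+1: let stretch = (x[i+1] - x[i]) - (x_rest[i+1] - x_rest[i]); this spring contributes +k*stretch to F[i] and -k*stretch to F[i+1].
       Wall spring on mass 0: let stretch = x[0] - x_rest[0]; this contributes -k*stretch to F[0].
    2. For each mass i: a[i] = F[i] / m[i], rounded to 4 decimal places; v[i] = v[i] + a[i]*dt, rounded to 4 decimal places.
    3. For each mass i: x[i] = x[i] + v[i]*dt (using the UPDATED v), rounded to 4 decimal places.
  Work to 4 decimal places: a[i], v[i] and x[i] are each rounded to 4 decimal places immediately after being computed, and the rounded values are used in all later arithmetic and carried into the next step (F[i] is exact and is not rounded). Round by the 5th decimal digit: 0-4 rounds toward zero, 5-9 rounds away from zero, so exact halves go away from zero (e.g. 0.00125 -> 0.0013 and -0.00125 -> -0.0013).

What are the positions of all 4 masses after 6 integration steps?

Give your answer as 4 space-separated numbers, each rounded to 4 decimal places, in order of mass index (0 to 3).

Step 0: x=[2.0000 6.0000 14.0000 15.0000] v=[1.0000 0.0000 0.0000 0.0000]
Step 1: x=[2.1100 6.0400 13.9300 15.0300] v=[1.1000 0.4000 -0.7000 0.3000]
Step 2: x=[2.2291 6.1196 13.7921 15.0890] v=[1.1910 0.7960 -1.3790 0.5900]
Step 3: x=[2.3565 6.2370 13.5904 15.1750] v=[1.2741 1.1742 -2.0166 0.8603]
Step 4: x=[2.4915 6.3892 13.3311 15.2852] v=[1.3503 1.5215 -2.5935 1.1018]
Step 5: x=[2.6336 6.5718 13.0219 15.4158] v=[1.4206 1.8259 -3.0923 1.3064]
Step 6: x=[2.7822 6.7795 12.6721 15.5625] v=[1.4858 2.0771 -3.4979 1.4670]

Answer: 2.7822 6.7795 12.6721 15.5625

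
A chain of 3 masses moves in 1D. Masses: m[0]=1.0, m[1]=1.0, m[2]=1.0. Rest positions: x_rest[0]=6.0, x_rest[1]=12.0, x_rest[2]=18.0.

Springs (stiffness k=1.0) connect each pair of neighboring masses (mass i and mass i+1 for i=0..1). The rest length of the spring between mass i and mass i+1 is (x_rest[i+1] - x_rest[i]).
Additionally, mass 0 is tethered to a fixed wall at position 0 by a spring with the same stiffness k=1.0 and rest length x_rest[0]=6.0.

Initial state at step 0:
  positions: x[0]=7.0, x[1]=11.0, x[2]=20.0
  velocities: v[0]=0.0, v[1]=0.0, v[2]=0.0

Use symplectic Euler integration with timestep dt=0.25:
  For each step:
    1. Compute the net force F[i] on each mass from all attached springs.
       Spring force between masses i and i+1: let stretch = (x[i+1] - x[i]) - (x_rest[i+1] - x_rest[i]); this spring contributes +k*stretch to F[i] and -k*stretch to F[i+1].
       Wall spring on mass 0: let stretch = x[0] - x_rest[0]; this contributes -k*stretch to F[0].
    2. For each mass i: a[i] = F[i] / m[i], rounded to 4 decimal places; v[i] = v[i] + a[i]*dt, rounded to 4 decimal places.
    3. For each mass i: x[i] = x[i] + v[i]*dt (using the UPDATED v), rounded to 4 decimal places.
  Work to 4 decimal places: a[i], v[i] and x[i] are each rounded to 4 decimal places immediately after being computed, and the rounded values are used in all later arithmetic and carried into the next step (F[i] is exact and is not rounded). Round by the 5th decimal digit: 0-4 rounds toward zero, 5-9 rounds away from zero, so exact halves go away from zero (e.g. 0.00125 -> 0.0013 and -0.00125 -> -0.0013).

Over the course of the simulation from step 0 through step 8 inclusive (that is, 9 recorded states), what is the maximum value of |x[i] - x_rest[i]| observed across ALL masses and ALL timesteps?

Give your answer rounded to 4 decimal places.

Step 0: x=[7.0000 11.0000 20.0000] v=[0.0000 0.0000 0.0000]
Step 1: x=[6.8125 11.3125 19.8125] v=[-0.7500 1.2500 -0.7500]
Step 2: x=[6.4805 11.8750 19.4688] v=[-1.3281 2.2500 -1.3750]
Step 3: x=[6.0806 12.5750 19.0254] v=[-1.5996 2.7998 -1.7735]
Step 4: x=[5.7066 13.2722 18.5539] v=[-1.4962 2.7888 -1.8861]
Step 5: x=[5.4487 13.8267 18.1273] v=[-1.0315 2.2178 -1.7065]
Step 6: x=[5.3739 14.1263 17.8069] v=[-0.2992 1.1985 -1.2817]
Step 7: x=[5.5103 14.1089 17.6314] v=[0.5454 -0.0695 -0.7019]
Step 8: x=[5.8397 13.7743 17.6108] v=[1.3175 -1.3385 -0.0825]
Max displacement = 2.1263

Answer: 2.1263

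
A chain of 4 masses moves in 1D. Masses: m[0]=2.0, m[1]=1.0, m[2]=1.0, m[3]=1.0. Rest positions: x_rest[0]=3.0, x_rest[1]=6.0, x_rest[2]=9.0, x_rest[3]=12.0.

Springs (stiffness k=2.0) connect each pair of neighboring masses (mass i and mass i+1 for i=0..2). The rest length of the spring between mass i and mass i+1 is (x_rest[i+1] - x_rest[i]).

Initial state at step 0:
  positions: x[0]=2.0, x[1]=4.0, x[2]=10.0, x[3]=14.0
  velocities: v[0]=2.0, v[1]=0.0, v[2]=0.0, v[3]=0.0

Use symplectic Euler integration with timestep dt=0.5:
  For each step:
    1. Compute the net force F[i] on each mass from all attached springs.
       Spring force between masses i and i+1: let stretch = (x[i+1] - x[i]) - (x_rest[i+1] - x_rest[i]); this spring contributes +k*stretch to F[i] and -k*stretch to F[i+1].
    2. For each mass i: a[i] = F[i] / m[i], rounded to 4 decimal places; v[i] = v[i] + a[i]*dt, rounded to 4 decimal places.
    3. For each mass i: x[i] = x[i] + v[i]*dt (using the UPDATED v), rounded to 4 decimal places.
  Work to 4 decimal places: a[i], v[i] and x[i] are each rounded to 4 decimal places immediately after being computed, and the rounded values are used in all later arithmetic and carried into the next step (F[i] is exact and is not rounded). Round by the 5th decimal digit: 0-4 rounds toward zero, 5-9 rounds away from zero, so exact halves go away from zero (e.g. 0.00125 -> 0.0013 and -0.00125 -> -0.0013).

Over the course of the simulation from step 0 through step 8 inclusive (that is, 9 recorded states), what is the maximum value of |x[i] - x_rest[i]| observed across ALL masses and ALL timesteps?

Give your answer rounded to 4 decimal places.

Step 0: x=[2.0000 4.0000 10.0000 14.0000] v=[2.0000 0.0000 0.0000 0.0000]
Step 1: x=[2.7500 6.0000 9.0000 13.5000] v=[1.5000 4.0000 -2.0000 -1.0000]
Step 2: x=[3.5625 7.8750 8.7500 12.2500] v=[1.6250 3.7500 -0.5000 -2.5000]
Step 3: x=[4.7032 8.0313 9.8125 10.7500] v=[2.2813 0.3125 2.1250 -3.0000]
Step 4: x=[5.9259 7.4141 10.4532 10.2813] v=[2.4454 -1.2344 1.2813 -0.9375]
Step 5: x=[6.7707 7.5724 9.4884 11.3985] v=[1.6895 0.3165 -1.9297 2.2344]
Step 6: x=[7.0659 8.2878 8.5206 13.0607] v=[0.5904 1.4308 -1.9356 3.3243]
Step 7: x=[6.9166 8.5087 9.7065 13.9528] v=[-0.2987 0.4417 2.3717 1.7842]
Step 8: x=[6.4153 8.5324 12.4166 14.2218] v=[-1.0027 0.0474 5.4202 0.5379]
Max displacement = 4.0659

Answer: 4.0659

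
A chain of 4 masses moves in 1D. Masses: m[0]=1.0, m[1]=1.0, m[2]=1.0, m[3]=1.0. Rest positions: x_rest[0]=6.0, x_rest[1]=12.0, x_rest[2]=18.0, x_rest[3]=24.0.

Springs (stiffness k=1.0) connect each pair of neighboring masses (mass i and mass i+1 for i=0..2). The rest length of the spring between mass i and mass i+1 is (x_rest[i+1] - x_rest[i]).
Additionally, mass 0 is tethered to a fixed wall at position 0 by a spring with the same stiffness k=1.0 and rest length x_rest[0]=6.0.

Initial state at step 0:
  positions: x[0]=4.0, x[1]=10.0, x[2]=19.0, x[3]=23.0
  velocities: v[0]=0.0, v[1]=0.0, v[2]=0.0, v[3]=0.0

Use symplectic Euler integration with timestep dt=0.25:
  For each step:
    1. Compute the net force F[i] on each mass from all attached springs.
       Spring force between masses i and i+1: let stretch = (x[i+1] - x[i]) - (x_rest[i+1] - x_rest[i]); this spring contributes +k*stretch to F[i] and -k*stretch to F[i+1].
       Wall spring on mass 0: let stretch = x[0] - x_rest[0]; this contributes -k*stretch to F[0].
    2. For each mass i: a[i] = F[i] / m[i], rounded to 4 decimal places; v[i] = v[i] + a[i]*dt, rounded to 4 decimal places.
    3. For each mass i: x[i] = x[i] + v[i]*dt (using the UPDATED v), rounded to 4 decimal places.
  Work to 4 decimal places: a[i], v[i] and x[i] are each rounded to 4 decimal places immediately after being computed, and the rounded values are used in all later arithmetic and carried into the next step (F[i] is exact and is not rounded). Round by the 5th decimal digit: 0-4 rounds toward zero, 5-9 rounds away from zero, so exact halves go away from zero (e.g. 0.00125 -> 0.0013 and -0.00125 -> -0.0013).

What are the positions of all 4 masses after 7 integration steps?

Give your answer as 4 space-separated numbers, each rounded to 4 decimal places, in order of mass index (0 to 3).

Step 0: x=[4.0000 10.0000 19.0000 23.0000] v=[0.0000 0.0000 0.0000 0.0000]
Step 1: x=[4.1250 10.1875 18.6875 23.1250] v=[0.5000 0.7500 -1.2500 0.5000]
Step 2: x=[4.3711 10.5274 18.1211 23.3477] v=[0.9844 1.3594 -2.2656 0.8906]
Step 3: x=[4.7288 10.9571 17.4068 23.6187] v=[1.4307 1.7188 -2.8574 1.0840]
Step 4: x=[5.1802 11.4007 16.6776 23.8765] v=[1.8056 1.7742 -2.9169 1.0310]
Step 5: x=[5.6966 11.7853 16.0685 24.0593] v=[2.0657 1.5383 -2.4364 0.7313]
Step 6: x=[6.2375 12.0570 15.6911 24.1177] v=[2.1637 1.0869 -1.5095 0.2336]
Step 7: x=[6.7523 12.1922 15.6133 24.0244] v=[2.0592 0.5406 -0.3114 -0.3731]

Answer: 6.7523 12.1922 15.6133 24.0244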